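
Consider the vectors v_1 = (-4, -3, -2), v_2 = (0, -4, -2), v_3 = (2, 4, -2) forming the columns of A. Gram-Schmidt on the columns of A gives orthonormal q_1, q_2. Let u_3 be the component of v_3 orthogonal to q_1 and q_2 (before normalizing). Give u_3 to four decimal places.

u_3 = (0.4198, 1.6790, -3.3580)

v_1 = (-4, -3, -2); ‖v_1‖ = 5.3852, so q_1 = (-0.7428, -0.5571, -0.3714).
q_1·v_2 = (-0.7428)·0 + (-0.5571)·(-4) + (-0.3714)·(-2) = 2.9711.
u_2 = v_2 − 2.9711·q_1 = (2.2069, -2.3448, -0.8966).
‖u_2‖ = 3.3425, so q_2 = (0.6603, -0.7015, -0.2682).
q_1·v_3 = (-0.7428)·2 + (-0.5571)·4 + (-0.3714)·(-2) = -2.9711; q_2·v_3 = 0.6603·2 + (-0.7015)·4 + (-0.2682)·(-2) = -0.9491.
u_3 = v_3 + 2.9711·q_1 + 0.9491·q_2 = (0.4198, 1.6790, -3.3580).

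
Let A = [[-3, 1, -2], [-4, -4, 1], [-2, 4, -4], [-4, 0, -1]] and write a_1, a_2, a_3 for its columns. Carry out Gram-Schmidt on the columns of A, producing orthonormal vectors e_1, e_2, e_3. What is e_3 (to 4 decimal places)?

a_1 = (-3, -4, -2, -4); ‖a_1‖ = 6.7082, so e_1 = (-0.4472, -0.5963, -0.2981, -0.5963).
e_1·a_2 = (-0.4472)·1 + (-0.5963)·(-4) + (-0.2981)·4 + (-0.5963)·0 = 0.7454.
u_2 = a_2 − 0.7454·e_1 = (1.3333, -3.5556, 4.2222, 0.4444).
‖u_2‖ = 5.6960, so e_2 = (0.2341, -0.6242, 0.7413, 0.0780).
e_1·a_3 = (-0.4472)·(-2) + (-0.5963)·1 + (-0.2981)·(-4) + (-0.5963)·(-1) = 2.0870; e_2·a_3 = 0.2341·(-2) + (-0.6242)·1 + 0.7413·(-4) + 0.0780·(-1) = -4.1355.
u_3 = a_3 − 2.0870·e_1 + 4.1355·e_2 = (-0.0986, -0.3370, -0.3123, 0.5671).
‖u_3‖ = 0.7365, so e_3 = (-0.1339, -0.4575, -0.4241, 0.7700).

e_3 = (-0.1339, -0.4575, -0.4241, 0.7700)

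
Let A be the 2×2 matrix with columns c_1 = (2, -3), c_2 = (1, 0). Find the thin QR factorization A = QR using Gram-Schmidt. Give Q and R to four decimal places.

Q = [[0.5547, 0.8321], [-0.8321, 0.5547]], R = [[3.6056, 0.5547], [0.0000, 0.8321]]

c_1 = (2, -3); ‖c_1‖ = 3.6056, so e_1 = (0.5547, -0.8321).
e_1·c_2 = 0.5547·1 + (-0.8321)·0 = 0.5547.
u_2 = c_2 − 0.5547·e_1 = (0.6923, 0.4615).
‖u_2‖ = 0.8321, so e_2 = (0.8321, 0.5547).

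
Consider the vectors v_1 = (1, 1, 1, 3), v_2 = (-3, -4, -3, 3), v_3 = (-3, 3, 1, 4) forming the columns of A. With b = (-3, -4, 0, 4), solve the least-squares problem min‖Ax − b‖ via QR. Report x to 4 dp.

v_1 = (1, 1, 1, 3); ‖v_1‖ = 3.4641, so q_1 = (0.2887, 0.2887, 0.2887, 0.8660).
q_1·v_2 = 0.2887·(-3) + 0.2887·(-4) + 0.2887·(-3) + 0.8660·3 = -0.2887.
u_2 = v_2 + 0.2887·q_1 = (-2.9167, -3.9167, -2.9167, 3.2500).
‖u_2‖ = 6.5511, so q_2 = (-0.4452, -0.5979, -0.4452, 0.4961).
q_1·v_3 = 0.2887·(-3) + 0.2887·3 + 0.2887·1 + 0.8660·4 = 3.7528; q_2·v_3 = (-0.4452)·(-3) + (-0.5979)·3 + (-0.4452)·1 + 0.4961·4 = 1.0812.
u_3 = v_3 − 3.7528·q_1 − 1.0812·q_2 = (-3.6019, 2.5631, 0.3981, 0.2136).
‖u_3‖ = 4.4438, so q_3 = (-0.8106, 0.5768, 0.0896, 0.0481).
Qᵀb = (1.4434, 5.7115, 0.3168).
Back-substitute: x_3 = 0.3168/4.4438 = 0.0713.
x_2 = (5.7115 − 1.0812·0.0713)/6.5511 = 0.8601.
x_1 = (1.4434 + 0.2887·0.8601 − 3.7528·0.0713)/3.4641 = 0.4111.

x = (0.4111, 0.8601, 0.0713)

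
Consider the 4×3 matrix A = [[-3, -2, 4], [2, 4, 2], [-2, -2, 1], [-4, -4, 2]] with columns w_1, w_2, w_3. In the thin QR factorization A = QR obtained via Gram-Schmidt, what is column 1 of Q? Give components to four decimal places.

w_1 = (-3, 2, -2, -4); ‖w_1‖ = 5.7446, so q_1 = (-0.5222, 0.3482, -0.3482, -0.6963).

q_1 = (-0.5222, 0.3482, -0.3482, -0.6963)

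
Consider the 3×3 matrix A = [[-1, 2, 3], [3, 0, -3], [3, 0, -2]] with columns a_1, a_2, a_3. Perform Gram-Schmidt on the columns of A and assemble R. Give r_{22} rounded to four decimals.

r_{22} = 1.9467

a_1 = (-1, 3, 3); ‖a_1‖ = 4.3589, so e_1 = (-0.2294, 0.6882, 0.6882).
e_1·a_2 = (-0.2294)·2 + 0.6882·0 + 0.6882·0 = -0.4588.
u_2 = a_2 + 0.4588·e_1 = (1.8947, 0.3158, 0.3158).
r_{22} = ‖u_2‖ = 1.9467.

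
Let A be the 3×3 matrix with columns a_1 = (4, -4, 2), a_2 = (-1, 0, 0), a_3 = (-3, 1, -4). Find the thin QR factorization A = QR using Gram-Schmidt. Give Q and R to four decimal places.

a_1 = (4, -4, 2); ‖a_1‖ = 6.0000, so q_1 = (0.6667, -0.6667, 0.3333).
q_1·a_2 = 0.6667·(-1) + (-0.6667)·0 + 0.3333·0 = -0.6667.
u_2 = a_2 + 0.6667·q_1 = (-0.5556, -0.4444, 0.2222).
‖u_2‖ = 0.7454, so q_2 = (-0.7454, -0.5963, 0.2981).
q_1·a_3 = 0.6667·(-3) + (-0.6667)·1 + 0.3333·(-4) = -4.0000; q_2·a_3 = (-0.7454)·(-3) + (-0.5963)·1 + 0.2981·(-4) = 0.4472.
u_3 = a_3 + 4.0000·q_1 − 0.4472·q_2 = (0.0000, -1.4000, -2.8000).
‖u_3‖ = 3.1305, so q_3 = (0.0000, -0.4472, -0.8944).

Q = [[0.6667, -0.7454, 0.0000], [-0.6667, -0.5963, -0.4472], [0.3333, 0.2981, -0.8944]], R = [[6.0000, -0.6667, -4.0000], [0.0000, 0.7454, 0.4472], [0.0000, 0.0000, 3.1305]]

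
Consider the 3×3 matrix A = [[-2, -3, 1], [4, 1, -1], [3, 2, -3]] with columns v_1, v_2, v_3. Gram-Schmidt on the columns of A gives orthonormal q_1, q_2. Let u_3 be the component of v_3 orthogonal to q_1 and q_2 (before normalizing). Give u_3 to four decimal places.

v_1 = (-2, 4, 3); ‖v_1‖ = 5.3852, so q_1 = (-0.3714, 0.7428, 0.5571).
q_1·v_2 = (-0.3714)·(-3) + 0.7428·1 + 0.5571·2 = 2.9711.
u_2 = v_2 − 2.9711·q_1 = (-1.8966, -1.2069, 0.3448).
‖u_2‖ = 2.2743, so q_2 = (-0.8339, -0.5307, 0.1516).
q_1·v_3 = (-0.3714)·1 + 0.7428·(-1) + 0.5571·(-3) = -2.7854; q_2·v_3 = (-0.8339)·1 + (-0.5307)·(-1) + 0.1516·(-3) = -0.7581.
u_3 = v_3 + 2.7854·q_1 + 0.7581·q_2 = (-0.6667, 0.6667, -1.3333).

u_3 = (-0.6667, 0.6667, -1.3333)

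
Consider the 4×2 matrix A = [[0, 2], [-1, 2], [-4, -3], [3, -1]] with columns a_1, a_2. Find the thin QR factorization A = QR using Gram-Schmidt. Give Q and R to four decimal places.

a_1 = (0, -1, -4, 3); ‖a_1‖ = 5.0990, so e_1 = (0.0000, -0.1961, -0.7845, 0.5883).
e_1·a_2 = 0.0000·2 + (-0.1961)·2 + (-0.7845)·(-3) + 0.5883·(-1) = 1.3728.
u_2 = a_2 − 1.3728·e_1 = (2.0000, 2.2692, -1.9231, -1.8077).
‖u_2‖ = 4.0144, so e_2 = (0.4982, 0.5653, -0.4790, -0.4503).

Q = [[0.0000, 0.4982], [-0.1961, 0.5653], [-0.7845, -0.4790], [0.5883, -0.4503]], R = [[5.0990, 1.3728], [0.0000, 4.0144]]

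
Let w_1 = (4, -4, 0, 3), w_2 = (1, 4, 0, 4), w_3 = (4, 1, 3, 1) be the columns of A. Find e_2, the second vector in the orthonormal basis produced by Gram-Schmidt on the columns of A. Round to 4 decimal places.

e_2 = (0.1741, 0.6963, 0.0000, 0.6963)

w_1 = (4, -4, 0, 3); ‖w_1‖ = 6.4031, so e_1 = (0.6247, -0.6247, 0.0000, 0.4685).
e_1·w_2 = 0.6247·1 + (-0.6247)·4 + 0.0000·0 + 0.4685·4 = 0.0000.
u_2 = w_2 + 0.0000·e_1 = (1.0000, 4.0000, 0.0000, 4.0000).
‖u_2‖ = 5.7446, so e_2 = (0.1741, 0.6963, 0.0000, 0.6963).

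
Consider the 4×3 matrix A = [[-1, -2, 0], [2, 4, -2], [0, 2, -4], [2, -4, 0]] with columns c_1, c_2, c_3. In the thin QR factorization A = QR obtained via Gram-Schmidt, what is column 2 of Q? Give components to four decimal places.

c_1 = (-1, 2, 0, 2); ‖c_1‖ = 3.0000, so e_1 = (-0.3333, 0.6667, 0.0000, 0.6667).
e_1·c_2 = (-0.3333)·(-2) + 0.6667·4 + 0.0000·2 + 0.6667·(-4) = 0.6667.
u_2 = c_2 − 0.6667·e_1 = (-1.7778, 3.5556, 2.0000, -4.4444).
‖u_2‖ = 6.2893, so e_2 = (-0.2827, 0.5653, 0.3180, -0.7067).

e_2 = (-0.2827, 0.5653, 0.3180, -0.7067)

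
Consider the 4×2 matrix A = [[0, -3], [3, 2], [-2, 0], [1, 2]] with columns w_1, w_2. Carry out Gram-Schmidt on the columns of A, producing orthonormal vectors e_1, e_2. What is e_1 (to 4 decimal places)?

e_1 = (0.0000, 0.8018, -0.5345, 0.2673)

w_1 = (0, 3, -2, 1); ‖w_1‖ = 3.7417, so e_1 = (0.0000, 0.8018, -0.5345, 0.2673).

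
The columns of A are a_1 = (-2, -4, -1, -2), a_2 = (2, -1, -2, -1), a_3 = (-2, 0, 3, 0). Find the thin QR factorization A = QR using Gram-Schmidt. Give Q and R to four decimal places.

Q = [[-0.4000, 0.7583, 0.4305], [-0.8000, -0.1177, -0.1660], [-0.2000, -0.6014, 0.7503], [-0.4000, -0.2223, -0.4735]], R = [[5.0000, 0.8000, 0.2000], [0.0000, 3.0594, -3.3209], [0.0000, 0.0000, 1.3898]]

a_1 = (-2, -4, -1, -2); ‖a_1‖ = 5.0000, so e_1 = (-0.4000, -0.8000, -0.2000, -0.4000).
e_1·a_2 = (-0.4000)·2 + (-0.8000)·(-1) + (-0.2000)·(-2) + (-0.4000)·(-1) = 0.8000.
u_2 = a_2 − 0.8000·e_1 = (2.3200, -0.3600, -1.8400, -0.6800).
‖u_2‖ = 3.0594, so e_2 = (0.7583, -0.1177, -0.6014, -0.2223).
e_1·a_3 = (-0.4000)·(-2) + (-0.8000)·0 + (-0.2000)·3 + (-0.4000)·0 = 0.2000; e_2·a_3 = 0.7583·(-2) + (-0.1177)·0 + (-0.6014)·3 + (-0.2223)·0 = -3.3209.
u_3 = a_3 − 0.2000·e_1 + 3.3209·e_2 = (0.5983, -0.2308, 1.0427, -0.6581).
‖u_3‖ = 1.3898, so e_3 = (0.4305, -0.1660, 0.7503, -0.4735).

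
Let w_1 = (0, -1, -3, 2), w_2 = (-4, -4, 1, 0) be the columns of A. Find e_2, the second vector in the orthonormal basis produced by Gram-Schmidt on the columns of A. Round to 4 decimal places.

e_1 = w_1/‖w_1‖ = (0, -1, -3, 2)/3.7417 = (0.0000, -0.2673, -0.8018, 0.5345).
r_{12} = e_1·w_2 = 0.2673.
u_2 = w_2 − 0.2673·e_1 = (-4.0000, -3.9286, 1.2143, -0.1429).
‖u_2‖ = 5.7383, so e_2 = (-0.6971, -0.6846, 0.2116, -0.0249).

e_2 = (-0.6971, -0.6846, 0.2116, -0.0249)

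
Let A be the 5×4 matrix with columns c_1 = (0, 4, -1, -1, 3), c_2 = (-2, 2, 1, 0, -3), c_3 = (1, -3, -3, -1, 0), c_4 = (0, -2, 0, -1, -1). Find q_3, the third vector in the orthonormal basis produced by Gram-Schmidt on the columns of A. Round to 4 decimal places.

q_3 = (-0.0940, -0.1018, -0.8479, -0.4230, -0.2879)

c_1 = (0, 4, -1, -1, 3); ‖c_1‖ = 5.1962, so q_1 = (0.0000, 0.7698, -0.1925, -0.1925, 0.5774).
q_1·c_2 = 0.0000·(-2) + 0.7698·2 + (-0.1925)·1 + (-0.1925)·0 + 0.5774·(-3) = -0.3849.
u_2 = c_2 + 0.3849·q_1 = (-2.0000, 2.2963, 0.9259, -0.0741, -2.7778).
‖u_2‖ = 4.2251, so q_2 = (-0.4734, 0.5435, 0.2191, -0.0175, -0.6574).
q_1·c_3 = 0.0000·1 + 0.7698·(-3) + (-0.1925)·(-3) + (-0.1925)·(-1) + 0.5774·0 = -1.5396; q_2·c_3 = (-0.4734)·1 + 0.5435·(-3) + 0.2191·(-3) + (-0.0175)·(-1) + (-0.6574)·0 = -2.7437.
u_3 = c_3 + 1.5396·q_1 + 2.7437·q_2 = (-0.2988, -0.3237, -2.6950, -1.3444, -0.9149).
‖u_3‖ = 3.1783, so q_3 = (-0.0940, -0.1018, -0.8479, -0.4230, -0.2879).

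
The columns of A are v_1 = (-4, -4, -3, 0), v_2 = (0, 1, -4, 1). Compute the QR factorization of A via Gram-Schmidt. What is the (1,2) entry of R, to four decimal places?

r_{12} = 1.2494

v_1 = (-4, -4, -3, 0); ‖v_1‖ = 6.4031, so q_1 = (-0.6247, -0.6247, -0.4685, 0.0000).
r_{12} = q_1·v_2 = 1.2494.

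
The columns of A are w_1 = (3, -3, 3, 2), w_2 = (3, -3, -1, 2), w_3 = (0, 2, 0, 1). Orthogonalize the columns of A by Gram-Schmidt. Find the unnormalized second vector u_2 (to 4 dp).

u_2 = (1.1613, -1.1613, -2.8387, 0.7742)

w_1 = (3, -3, 3, 2); ‖w_1‖ = 5.5678, so q_1 = (0.5388, -0.5388, 0.5388, 0.3592).
q_1·w_2 = 0.5388·3 + (-0.5388)·(-3) + 0.5388·(-1) + 0.3592·2 = 3.4125.
u_2 = w_2 − 3.4125·q_1 = (1.1613, -1.1613, -2.8387, 0.7742).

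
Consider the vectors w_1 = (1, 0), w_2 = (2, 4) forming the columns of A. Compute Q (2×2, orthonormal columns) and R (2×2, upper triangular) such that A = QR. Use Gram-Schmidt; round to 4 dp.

Q = [[1.0000, 0.0000], [0.0000, 1.0000]], R = [[1.0000, 2.0000], [0.0000, 4.0000]]

e_1 = w_1/‖w_1‖ = (1, 0)/1.0000 = (1.0000, 0.0000).
r_{12} = e_1·w_2 = 2.0000.
u_2 = w_2 − 2.0000·e_1 = (0.0000, 4.0000).
‖u_2‖ = 4.0000, so e_2 = (0.0000, 1.0000).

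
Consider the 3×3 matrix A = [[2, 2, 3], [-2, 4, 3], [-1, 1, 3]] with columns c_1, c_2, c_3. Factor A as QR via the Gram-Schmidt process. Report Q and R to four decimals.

Q = [[0.6667, 0.7288, 0.1562], [-0.6667, 0.6768, -0.3123], [-0.3333, 0.1041, 0.9370]], R = [[3.0000, -1.6667, -1.0000], [0.0000, 4.2687, 4.5290], [0.0000, 0.0000, 2.3426]]

c_1 = (2, -2, -1); ‖c_1‖ = 3.0000, so q_1 = (0.6667, -0.6667, -0.3333).
q_1·c_2 = 0.6667·2 + (-0.6667)·4 + (-0.3333)·1 = -1.6667.
u_2 = c_2 + 1.6667·q_1 = (3.1111, 2.8889, 0.4444).
‖u_2‖ = 4.2687, so q_2 = (0.7288, 0.6768, 0.1041).
q_1·c_3 = 0.6667·3 + (-0.6667)·3 + (-0.3333)·3 = -1.0000; q_2·c_3 = 0.7288·3 + 0.6768·3 + 0.1041·3 = 4.5290.
u_3 = c_3 + 1.0000·q_1 − 4.5290·q_2 = (0.3659, -0.7317, 2.1951).
‖u_3‖ = 2.3426, so q_3 = (0.1562, -0.3123, 0.9370).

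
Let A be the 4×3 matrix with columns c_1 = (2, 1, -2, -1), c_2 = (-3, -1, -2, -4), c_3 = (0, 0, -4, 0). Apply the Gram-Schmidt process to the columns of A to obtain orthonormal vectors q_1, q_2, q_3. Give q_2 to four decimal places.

q_2 = (-0.5852, -0.2012, -0.3292, -0.7132)

q_1 = c_1/‖c_1‖ = (2, 1, -2, -1)/3.1623 = (0.6325, 0.3162, -0.6325, -0.3162).
r_{12} = q_1·c_2 = 0.3162.
u_2 = c_2 − 0.3162·q_1 = (-3.2000, -1.1000, -1.8000, -3.9000).
‖u_2‖ = 5.4681, so q_2 = (-0.5852, -0.2012, -0.3292, -0.7132).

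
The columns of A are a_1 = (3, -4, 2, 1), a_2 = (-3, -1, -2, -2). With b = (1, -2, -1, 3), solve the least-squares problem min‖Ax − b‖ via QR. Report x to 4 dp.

q_1 = a_1/‖a_1‖ = (3, -4, 2, 1)/5.4772 = (0.5477, -0.7303, 0.3651, 0.1826).
r_{12} = q_1·a_2 = -2.0083.
u_2 = a_2 + 2.0083·q_1 = (-1.9000, -2.4667, -1.2667, -1.6333).
‖u_2‖ = 3.7372, so q_2 = (-0.5084, -0.6600, -0.3389, -0.4370).
Qᵀb = (2.1909, -0.1605).
Back-substitute: x_2 = -0.1605/3.7372 = -0.0430.
x_1 = (2.1909 + 2.0083·(-0.0430))/5.4772 = 0.3842.

x = (0.3842, -0.0430)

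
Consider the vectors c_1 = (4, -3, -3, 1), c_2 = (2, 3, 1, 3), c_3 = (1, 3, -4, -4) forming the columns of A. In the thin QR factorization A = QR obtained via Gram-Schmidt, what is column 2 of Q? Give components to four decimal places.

q_2 = (0.4411, 0.6080, 0.1908, 0.6319)

c_1 = (4, -3, -3, 1); ‖c_1‖ = 5.9161, so q_1 = (0.6761, -0.5071, -0.5071, 0.1690).
q_1·c_2 = 0.6761·2 + (-0.5071)·3 + (-0.5071)·1 + 0.1690·3 = -0.1690.
u_2 = c_2 + 0.1690·q_1 = (2.1143, 2.9143, 0.9143, 3.0286).
‖u_2‖ = 4.7929, so q_2 = (0.4411, 0.6080, 0.1908, 0.6319).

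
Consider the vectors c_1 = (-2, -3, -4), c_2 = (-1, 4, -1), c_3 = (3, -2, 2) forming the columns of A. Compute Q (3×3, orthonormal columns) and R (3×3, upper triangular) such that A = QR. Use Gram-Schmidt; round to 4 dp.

Q = [[-0.3714, -0.3454, 0.8619], [-0.5571, 0.8255, 0.0907], [-0.7428, -0.4464, -0.4990]], R = [[5.3852, -1.1142, -1.4856], [0.0000, 4.0937, -3.5799], [0.0000, 0.0000, 1.4062]]

e_1 = c_1/‖c_1‖ = (-2, -3, -4)/5.3852 = (-0.3714, -0.5571, -0.7428).
r_{12} = e_1·c_2 = -1.1142.
u_2 = c_2 + 1.1142·e_1 = (-1.4138, 3.3793, -1.8276).
‖u_2‖ = 4.0937, so e_2 = (-0.3454, 0.8255, -0.4464).
r_{13} = e_1·c_3 = -1.4856; r_{23} = e_2·c_3 = -3.5799.
u_3 = c_3 + 1.4856·e_1 + 3.5799·e_2 = (1.2119, 0.1276, -0.7016).
‖u_3‖ = 1.4062, so e_3 = (0.8619, 0.0907, -0.4990).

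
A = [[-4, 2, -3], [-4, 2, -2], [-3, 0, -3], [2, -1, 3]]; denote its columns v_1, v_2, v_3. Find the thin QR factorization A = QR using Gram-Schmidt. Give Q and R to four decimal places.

q_1 = v_1/‖v_1‖ = (-4, -4, -3, 2)/6.7082 = (-0.5963, -0.5963, -0.4472, 0.2981).
r_{12} = q_1·v_2 = -2.6833.
u_2 = v_2 + 2.6833·q_1 = (0.4000, 0.4000, -1.2000, -0.2000).
‖u_2‖ = 1.3416, so q_2 = (0.2981, 0.2981, -0.8944, -0.1491).
r_{13} = q_1·v_3 = 5.2175; r_{23} = q_2·v_3 = 0.7454.
u_3 = v_3 − 5.2175·q_1 − 0.7454·q_2 = (-0.1111, 0.8889, 0.0000, 1.5556).
‖u_3‖ = 1.7951, so q_3 = (-0.0619, 0.4952, 0.0000, 0.8666).

Q = [[-0.5963, 0.2981, -0.0619], [-0.5963, 0.2981, 0.4952], [-0.4472, -0.8944, 0.0000], [0.2981, -0.1491, 0.8666]], R = [[6.7082, -2.6833, 5.2175], [0.0000, 1.3416, 0.7454], [0.0000, 0.0000, 1.7951]]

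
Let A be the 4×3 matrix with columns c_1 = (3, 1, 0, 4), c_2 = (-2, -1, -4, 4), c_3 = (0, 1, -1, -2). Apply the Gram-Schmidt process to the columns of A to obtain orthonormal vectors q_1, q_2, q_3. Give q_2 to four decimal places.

c_1 = (3, 1, 0, 4); ‖c_1‖ = 5.0990, so q_1 = (0.5883, 0.1961, 0.0000, 0.7845).
q_1·c_2 = 0.5883·(-2) + 0.1961·(-1) + 0.0000·(-4) + 0.7845·4 = 1.7650.
u_2 = c_2 − 1.7650·q_1 = (-3.0385, -1.3462, -4.0000, 2.6154).
‖u_2‖ = 5.8210, so q_2 = (-0.5220, -0.2313, -0.6872, 0.4493).

q_2 = (-0.5220, -0.2313, -0.6872, 0.4493)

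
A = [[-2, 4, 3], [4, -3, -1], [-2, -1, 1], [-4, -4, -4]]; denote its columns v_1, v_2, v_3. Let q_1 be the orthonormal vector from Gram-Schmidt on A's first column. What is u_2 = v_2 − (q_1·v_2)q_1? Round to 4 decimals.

u_2 = (3.9000, -2.8000, -1.1000, -4.2000)

q_1 = v_1/‖v_1‖ = (-2, 4, -2, -4)/6.3246 = (-0.3162, 0.6325, -0.3162, -0.6325).
r_{12} = q_1·v_2 = -0.3162.
u_2 = v_2 + 0.3162·q_1 = (3.9000, -2.8000, -1.1000, -4.2000).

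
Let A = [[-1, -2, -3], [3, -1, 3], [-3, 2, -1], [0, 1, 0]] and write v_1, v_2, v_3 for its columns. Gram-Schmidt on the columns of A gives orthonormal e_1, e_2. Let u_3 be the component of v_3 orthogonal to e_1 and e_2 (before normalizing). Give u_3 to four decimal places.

e_1 = v_1/‖v_1‖ = (-1, 3, -3, 0)/4.3589 = (-0.2294, 0.6882, -0.6882, 0.0000).
r_{12} = e_1·v_2 = -1.6059.
u_2 = v_2 + 1.6059·e_1 = (-2.3684, 0.1053, 0.8947, 1.0000).
‖u_2‖ = 2.7242, so e_2 = (-0.8694, 0.0386, 0.3284, 0.3671).
r_{13} = e_1·v_3 = 3.4412; r_{23} = e_2·v_3 = 2.3957.
u_3 = v_3 − 3.4412·e_1 − 2.3957·e_2 = (-0.1277, 0.5390, 0.5816, -0.8794).

u_3 = (-0.1277, 0.5390, 0.5816, -0.8794)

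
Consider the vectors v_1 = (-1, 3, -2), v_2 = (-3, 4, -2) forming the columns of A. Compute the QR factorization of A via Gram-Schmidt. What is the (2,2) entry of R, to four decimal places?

r_{22} = 1.7928

q_1 = v_1/‖v_1‖ = (-1, 3, -2)/3.7417 = (-0.2673, 0.8018, -0.5345).
r_{12} = q_1·v_2 = 5.0780.
u_2 = v_2 − 5.0780·q_1 = (-1.6429, -0.0714, 0.7143).
r_{22} = ‖u_2‖ = 1.7928.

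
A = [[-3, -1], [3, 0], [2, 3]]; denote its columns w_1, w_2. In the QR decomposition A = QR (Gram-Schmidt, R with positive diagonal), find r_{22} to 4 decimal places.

r_{22} = 2.5136

w_1 = (-3, 3, 2); ‖w_1‖ = 4.6904, so e_1 = (-0.6396, 0.6396, 0.4264).
e_1·w_2 = (-0.6396)·(-1) + 0.6396·0 + 0.4264·3 = 1.9188.
u_2 = w_2 − 1.9188·e_1 = (0.2273, -1.2273, 2.1818).
r_{22} = ‖u_2‖ = 2.5136.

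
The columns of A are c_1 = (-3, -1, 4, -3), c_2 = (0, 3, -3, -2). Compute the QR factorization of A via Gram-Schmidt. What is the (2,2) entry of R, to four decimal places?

r_{22} = 4.4369

c_1 = (-3, -1, 4, -3); ‖c_1‖ = 5.9161, so q_1 = (-0.5071, -0.1690, 0.6761, -0.5071).
q_1·c_2 = (-0.5071)·0 + (-0.1690)·3 + 0.6761·(-3) + (-0.5071)·(-2) = -1.5213.
u_2 = c_2 + 1.5213·q_1 = (-0.7714, 2.7429, -1.9714, -2.7714).
r_{22} = ‖u_2‖ = 4.4369.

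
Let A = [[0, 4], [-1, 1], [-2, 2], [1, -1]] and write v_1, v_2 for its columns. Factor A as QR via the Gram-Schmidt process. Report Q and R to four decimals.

v_1 = (0, -1, -2, 1); ‖v_1‖ = 2.4495, so q_1 = (0.0000, -0.4082, -0.8165, 0.4082).
q_1·v_2 = 0.0000·4 + (-0.4082)·1 + (-0.8165)·2 + 0.4082·(-1) = -2.4495.
u_2 = v_2 + 2.4495·q_1 = (4.0000, 0.0000, 0.0000, 0.0000).
‖u_2‖ = 4.0000, so q_2 = (1.0000, 0.0000, 0.0000, 0.0000).

Q = [[0.0000, 1.0000], [-0.4082, 0.0000], [-0.8165, 0.0000], [0.4082, 0.0000]], R = [[2.4495, -2.4495], [0.0000, 4.0000]]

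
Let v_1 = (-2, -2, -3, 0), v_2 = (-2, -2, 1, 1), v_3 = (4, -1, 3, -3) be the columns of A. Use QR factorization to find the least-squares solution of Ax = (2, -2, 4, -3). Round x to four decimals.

x = (-0.0427, 0.7154, 0.9900)

q_1 = v_1/‖v_1‖ = (-2, -2, -3, 0)/4.1231 = (-0.4851, -0.4851, -0.7276, 0.0000).
r_{12} = q_1·v_2 = 1.2127.
u_2 = v_2 − 1.2127·q_1 = (-1.4118, -1.4118, 1.8824, 1.0000).
‖u_2‖ = 2.9205, so q_2 = (-0.4834, -0.4834, 0.6445, 0.3424).
r_{13} = q_1·v_3 = -3.6380; r_{23} = q_2·v_3 = -0.5438.
u_3 = v_3 + 3.6380·q_1 + 0.5438·q_2 = (1.9724, -3.0276, 0.7034, -2.8138).
‖u_3‖ = 4.6335, so q_3 = (0.4257, -0.6534, 0.1518, -0.6073).
Qᵀb = (-2.9104, 1.5509, 4.5873).
Back-substitute: x_3 = 4.5873/4.6335 = 0.9900.
x_2 = (1.5509 + 0.5438·0.9900)/2.9205 = 0.7154.
x_1 = (-2.9104 − 1.2127·0.7154 + 3.6380·0.9900)/4.1231 = -0.0427.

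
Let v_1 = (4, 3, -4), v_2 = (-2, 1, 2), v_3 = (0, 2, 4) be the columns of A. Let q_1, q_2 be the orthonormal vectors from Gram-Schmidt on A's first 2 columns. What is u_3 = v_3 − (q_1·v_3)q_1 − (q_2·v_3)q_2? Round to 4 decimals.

v_1 = (4, 3, -4); ‖v_1‖ = 6.4031, so q_1 = (0.6247, 0.4685, -0.6247).
q_1·v_2 = 0.6247·(-2) + 0.4685·1 + (-0.6247)·2 = -2.0303.
u_2 = v_2 + 2.0303·q_1 = (-0.7317, 1.9512, 0.7317).
‖u_2‖ = 2.2086, so q_2 = (-0.3313, 0.8835, 0.3313).
q_1·v_3 = 0.6247·0 + 0.4685·2 + (-0.6247)·4 = -1.5617; q_2·v_3 = (-0.3313)·0 + 0.8835·2 + 0.3313·4 = 3.0921.
u_3 = v_3 + 1.5617·q_1 − 3.0921·q_2 = (2.0000, 0.0000, 2.0000).

u_3 = (2.0000, 0.0000, 2.0000)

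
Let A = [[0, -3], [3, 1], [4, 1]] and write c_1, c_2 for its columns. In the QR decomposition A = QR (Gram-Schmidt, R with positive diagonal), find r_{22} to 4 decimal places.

r_{22} = 3.0067

c_1 = (0, 3, 4); ‖c_1‖ = 5.0000, so q_1 = (0.0000, 0.6000, 0.8000).
q_1·c_2 = 0.0000·(-3) + 0.6000·1 + 0.8000·1 = 1.4000.
u_2 = c_2 − 1.4000·q_1 = (-3.0000, 0.1600, -0.1200).
r_{22} = ‖u_2‖ = 3.0067.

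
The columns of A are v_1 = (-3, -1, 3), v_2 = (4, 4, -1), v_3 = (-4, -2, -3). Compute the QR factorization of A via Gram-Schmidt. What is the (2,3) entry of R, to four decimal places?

q_1 = v_1/‖v_1‖ = (-3, -1, 3)/4.3589 = (-0.6882, -0.2294, 0.6882).
r_{12} = q_1·v_2 = -4.3589.
u_2 = v_2 + 4.3589·q_1 = (1.0000, 3.0000, 2.0000).
‖u_2‖ = 3.7417, so q_2 = (0.2673, 0.8018, 0.5345).
r_{23} = q_2·v_3 = -4.2762.

r_{23} = -4.2762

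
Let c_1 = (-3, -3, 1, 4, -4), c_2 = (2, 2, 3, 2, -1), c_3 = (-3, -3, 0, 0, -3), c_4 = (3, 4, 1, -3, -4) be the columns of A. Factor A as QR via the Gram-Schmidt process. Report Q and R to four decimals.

q_1 = c_1/‖c_1‖ = (-3, -3, 1, 4, -4)/7.1414 = (-0.4201, -0.4201, 0.1400, 0.5601, -0.5601).
r_{12} = q_1·c_2 = 0.4201.
u_2 = c_2 − 0.4201·q_1 = (2.1765, 2.1765, 2.9412, 1.7647, -0.7647).
‖u_2‖ = 4.6716, so q_2 = (0.4659, 0.4659, 0.6296, 0.3778, -0.1637).
r_{13} = q_1·c_3 = 4.2008; r_{23} = q_2·c_3 = -2.3043.
u_3 = c_3 − 4.2008·q_1 + 2.3043·q_2 = (-0.1617, -0.1617, 0.8625, -1.4825, -1.0243).
‖u_3‖ = 2.0108, so q_3 = (-0.0804, -0.0804, 0.4290, -0.7373, -0.5094).
r_{14} = q_1·c_4 = -2.2404; r_{24} = q_2·c_4 = 3.4124; r_{34} = q_3·c_4 = 4.1153.
u_4 = c_4 + 2.2404·q_1 − 3.4124·q_2 − 4.1153·q_3 = (0.8000, 1.8000, -2.6000, 0.0000, -2.6000).
‖u_4‖ = 4.1713, so q_4 = (0.1918, 0.4315, -0.6233, 0.0000, -0.6233).

Q = [[-0.4201, 0.4659, -0.0804, 0.1918], [-0.4201, 0.4659, -0.0804, 0.4315], [0.1400, 0.6296, 0.4290, -0.6233], [0.5601, 0.3778, -0.7373, 0.0000], [-0.5601, -0.1637, -0.5094, -0.6233]], R = [[7.1414, 0.4201, 4.2008, -2.2404], [0.0000, 4.6716, -2.3043, 3.4124], [0.0000, 0.0000, 2.0108, 4.1153], [0.0000, 0.0000, 0.0000, 4.1713]]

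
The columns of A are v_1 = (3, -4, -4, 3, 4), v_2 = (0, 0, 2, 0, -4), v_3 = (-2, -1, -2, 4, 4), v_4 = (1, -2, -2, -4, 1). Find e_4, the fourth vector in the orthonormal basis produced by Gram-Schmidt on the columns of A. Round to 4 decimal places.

e_1 = v_1/‖v_1‖ = (3, -4, -4, 3, 4)/8.1240 = (0.3693, -0.4924, -0.4924, 0.3693, 0.4924).
r_{12} = e_1·v_2 = -2.9542.
u_2 = v_2 + 2.9542·e_1 = (1.0909, -1.4545, 0.5455, 1.0909, -2.5455).
‖u_2‖ = 3.3575, so e_2 = (0.3249, -0.4332, 0.1625, 0.3249, -0.7581).
r_{13} = e_1·v_3 = 4.1851; r_{23} = e_2·v_3 = -2.2744.
u_3 = v_3 − 4.1851·e_1 + 2.2744·e_2 = (-2.8065, 0.0753, 0.4301, 3.1935, 0.2151).
‖u_3‖ = 4.2792, so e_3 = (-0.6558, 0.0176, 0.1005, 0.7463, 0.0503).
r_{14} = e_1·v_4 = 1.3540; r_{24} = e_2·v_4 = -1.1914; r_{34} = e_3·v_4 = -3.8269.
u_4 = v_4 − 1.3540·e_1 + 1.1914·e_2 + 3.8269·e_3 = (-1.6227, -1.7821, -0.7551, -1.2569, -0.3776).
‖u_4‖ = 2.8464, so e_4 = (-0.5701, -0.6261, -0.2653, -0.4416, -0.1326).

e_4 = (-0.5701, -0.6261, -0.2653, -0.4416, -0.1326)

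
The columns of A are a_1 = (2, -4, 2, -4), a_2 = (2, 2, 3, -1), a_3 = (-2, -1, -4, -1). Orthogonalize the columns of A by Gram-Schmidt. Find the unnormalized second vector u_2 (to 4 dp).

q_1 = a_1/‖a_1‖ = (2, -4, 2, -4)/6.3246 = (0.3162, -0.6325, 0.3162, -0.6325).
r_{12} = q_1·a_2 = 0.9487.
u_2 = a_2 − 0.9487·q_1 = (1.7000, 2.6000, 2.7000, -0.4000).

u_2 = (1.7000, 2.6000, 2.7000, -0.4000)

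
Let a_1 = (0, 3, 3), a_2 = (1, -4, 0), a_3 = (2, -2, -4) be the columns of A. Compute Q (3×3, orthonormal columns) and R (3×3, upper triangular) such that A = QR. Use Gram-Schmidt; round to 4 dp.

a_1 = (0, 3, 3); ‖a_1‖ = 4.2426, so e_1 = (0.0000, 0.7071, 0.7071).
e_1·a_2 = 0.0000·1 + 0.7071·(-4) + 0.7071·0 = -2.8284.
u_2 = a_2 + 2.8284·e_1 = (1.0000, -2.0000, 2.0000).
‖u_2‖ = 3.0000, so e_2 = (0.3333, -0.6667, 0.6667).
e_1·a_3 = 0.0000·2 + 0.7071·(-2) + 0.7071·(-4) = -4.2426; e_2·a_3 = 0.3333·2 + (-0.6667)·(-2) + 0.6667·(-4) = -0.6667.
u_3 = a_3 + 4.2426·e_1 + 0.6667·e_2 = (2.2222, 0.5556, -0.5556).
‖u_3‖ = 2.3570, so e_3 = (0.9428, 0.2357, -0.2357).

Q = [[0.0000, 0.3333, 0.9428], [0.7071, -0.6667, 0.2357], [0.7071, 0.6667, -0.2357]], R = [[4.2426, -2.8284, -4.2426], [0.0000, 3.0000, -0.6667], [0.0000, 0.0000, 2.3570]]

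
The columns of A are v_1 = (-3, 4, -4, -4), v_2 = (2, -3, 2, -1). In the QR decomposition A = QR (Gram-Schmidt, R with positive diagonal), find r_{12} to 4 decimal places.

r_{12} = -2.9140

v_1 = (-3, 4, -4, -4); ‖v_1‖ = 7.5498, so e_1 = (-0.3974, 0.5298, -0.5298, -0.5298).
r_{12} = e_1·v_2 = -2.9140.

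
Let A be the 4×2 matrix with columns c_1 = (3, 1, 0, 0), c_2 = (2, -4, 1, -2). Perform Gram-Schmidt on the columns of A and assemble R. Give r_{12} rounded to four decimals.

r_{12} = 0.6325

c_1 = (3, 1, 0, 0); ‖c_1‖ = 3.1623, so e_1 = (0.9487, 0.3162, 0.0000, 0.0000).
r_{12} = e_1·c_2 = 0.6325.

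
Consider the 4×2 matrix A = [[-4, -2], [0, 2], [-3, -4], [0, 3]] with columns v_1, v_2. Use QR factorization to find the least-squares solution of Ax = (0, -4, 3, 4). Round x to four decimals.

v_1 = (-4, 0, -3, 0); ‖v_1‖ = 5.0000, so q_1 = (-0.8000, 0.0000, -0.6000, 0.0000).
q_1·v_2 = (-0.8000)·(-2) + 0.0000·2 + (-0.6000)·(-4) + 0.0000·3 = 4.0000.
u_2 = v_2 − 4.0000·q_1 = (1.2000, 2.0000, -1.6000, 3.0000).
‖u_2‖ = 4.1231, so q_2 = (0.2910, 0.4851, -0.3881, 0.7276).
Qᵀb = (-1.8000, -0.1940).
Back-substitute: x_2 = -0.1940/4.1231 = -0.0471.
x_1 = (-1.8000 − 4.0000·(-0.0471))/5.0000 = -0.3224.

x = (-0.3224, -0.0471)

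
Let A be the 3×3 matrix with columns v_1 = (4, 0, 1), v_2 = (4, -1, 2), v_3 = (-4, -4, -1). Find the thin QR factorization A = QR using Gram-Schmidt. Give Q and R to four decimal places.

v_1 = (4, 0, 1); ‖v_1‖ = 4.1231, so e_1 = (0.9701, 0.0000, 0.2425).
e_1·v_2 = 0.9701·4 + 0.0000·(-1) + 0.2425·2 = 4.3656.
u_2 = v_2 − 4.3656·e_1 = (-0.2353, -1.0000, 0.9412).
‖u_2‖ = 1.3933, so e_2 = (-0.1689, -0.7177, 0.6755).
e_1·v_3 = 0.9701·(-4) + 0.0000·(-4) + 0.2425·(-1) = -4.1231; e_2·v_3 = (-0.1689)·(-4) + (-0.7177)·(-4) + 0.6755·(-1) = 2.8710.
u_3 = v_3 + 4.1231·e_1 − 2.8710·e_2 = (0.4848, -1.9394, -1.9394).
‖u_3‖ = 2.7852, so e_3 = (0.1741, -0.6963, -0.6963).

Q = [[0.9701, -0.1689, 0.1741], [0.0000, -0.7177, -0.6963], [0.2425, 0.6755, -0.6963]], R = [[4.1231, 4.3656, -4.1231], [0.0000, 1.3933, 2.8710], [0.0000, 0.0000, 2.7852]]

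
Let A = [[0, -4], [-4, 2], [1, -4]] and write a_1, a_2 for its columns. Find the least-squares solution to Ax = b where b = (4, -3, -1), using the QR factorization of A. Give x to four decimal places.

x = (0.3846, -0.3718)

a_1 = (0, -4, 1); ‖a_1‖ = 4.1231, so q_1 = (0.0000, -0.9701, 0.2425).
q_1·a_2 = 0.0000·(-4) + (-0.9701)·2 + 0.2425·(-4) = -2.9104.
u_2 = a_2 + 2.9104·q_1 = (-4.0000, -0.8235, -3.2941).
‖u_2‖ = 5.2468, so q_2 = (-0.7624, -0.1570, -0.6278).
Qᵀb = (2.6679, -1.9508).
Back-substitute: x_2 = -1.9508/5.2468 = -0.3718.
x_1 = (2.6679 + 2.9104·(-0.3718))/4.1231 = 0.3846.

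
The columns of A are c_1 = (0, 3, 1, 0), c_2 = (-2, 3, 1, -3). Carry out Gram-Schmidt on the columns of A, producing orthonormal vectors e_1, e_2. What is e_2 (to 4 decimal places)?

e_1 = c_1/‖c_1‖ = (0, 3, 1, 0)/3.1623 = (0.0000, 0.9487, 0.3162, 0.0000).
r_{12} = e_1·c_2 = 3.1623.
u_2 = c_2 − 3.1623·e_1 = (-2.0000, 0.0000, 0.0000, -3.0000).
‖u_2‖ = 3.6056, so e_2 = (-0.5547, 0.0000, 0.0000, -0.8321).

e_2 = (-0.5547, 0.0000, 0.0000, -0.8321)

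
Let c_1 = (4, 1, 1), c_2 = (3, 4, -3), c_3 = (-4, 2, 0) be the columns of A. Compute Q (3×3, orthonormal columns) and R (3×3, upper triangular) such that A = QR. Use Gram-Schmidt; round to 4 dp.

c_1 = (4, 1, 1); ‖c_1‖ = 4.2426, so e_1 = (0.9428, 0.2357, 0.2357).
e_1·c_2 = 0.9428·3 + 0.2357·4 + 0.2357·(-3) = 3.0641.
u_2 = c_2 − 3.0641·e_1 = (0.1111, 3.2778, -3.7222).
‖u_2‖ = 4.9610, so e_2 = (0.0224, 0.6607, -0.7503).
e_1·c_3 = 0.9428·(-4) + 0.2357·2 + 0.2357·0 = -3.2998; e_2·c_3 = 0.0224·(-4) + 0.6607·2 + (-0.7503)·0 = 1.2318.
u_3 = c_3 + 3.2998·e_1 − 1.2318·e_2 = (-0.9165, 1.9639, 1.7020).
‖u_3‖ = 2.7557, so e_3 = (-0.3326, 0.7127, 0.6176).

Q = [[0.9428, 0.0224, -0.3326], [0.2357, 0.6607, 0.7127], [0.2357, -0.7503, 0.6176]], R = [[4.2426, 3.0641, -3.2998], [0.0000, 4.9610, 1.2318], [0.0000, 0.0000, 2.7557]]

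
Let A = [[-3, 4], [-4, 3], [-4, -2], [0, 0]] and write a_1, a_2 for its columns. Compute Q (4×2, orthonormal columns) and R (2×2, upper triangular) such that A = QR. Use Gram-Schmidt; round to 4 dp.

a_1 = (-3, -4, -4, 0); ‖a_1‖ = 6.4031, so e_1 = (-0.4685, -0.6247, -0.6247, 0.0000).
e_1·a_2 = (-0.4685)·4 + (-0.6247)·3 + (-0.6247)·(-2) + 0.0000·0 = -2.4988.
u_2 = a_2 + 2.4988·e_1 = (2.8293, 1.4390, -3.5610, 0.0000).
‖u_2‖ = 4.7703, so e_2 = (0.5931, 0.3017, -0.7465, 0.0000).

Q = [[-0.4685, 0.5931], [-0.6247, 0.3017], [-0.6247, -0.7465], [0.0000, 0.0000]], R = [[6.4031, -2.4988], [0.0000, 4.7703]]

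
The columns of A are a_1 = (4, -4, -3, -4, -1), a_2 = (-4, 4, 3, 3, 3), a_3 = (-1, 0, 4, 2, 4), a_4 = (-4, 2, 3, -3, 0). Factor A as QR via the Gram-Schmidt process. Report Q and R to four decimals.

Q = [[0.5252, -0.0621, 0.3048, -0.3969], [-0.5252, 0.0621, -0.5755, -0.0780], [-0.3939, 0.0466, 0.6513, 0.5526], [-0.5252, -0.3882, 0.3484, -0.6518], [-0.1313, 0.9162, 0.1742, -0.3259]], R = [[7.6158, -7.3532, -3.6766, -2.7574], [0.0000, 2.2206, 3.1368, 1.6771], [0.0000, 0.0000, 3.6937, -1.4616], [0.0000, 0.0000, 0.0000, 5.0446]]

a_1 = (4, -4, -3, -4, -1); ‖a_1‖ = 7.6158, so q_1 = (0.5252, -0.5252, -0.3939, -0.5252, -0.1313).
q_1·a_2 = 0.5252·(-4) + (-0.5252)·4 + (-0.3939)·3 + (-0.5252)·3 + (-0.1313)·3 = -7.3532.
u_2 = a_2 + 7.3532·q_1 = (-0.1379, 0.1379, 0.1034, -0.8621, 2.0345).
‖u_2‖ = 2.2206, so q_2 = (-0.0621, 0.0621, 0.0466, -0.3882, 0.9162).
q_1·a_3 = 0.5252·(-1) + (-0.5252)·0 + (-0.3939)·4 + (-0.5252)·2 + (-0.1313)·4 = -3.6766; q_2·a_3 = (-0.0621)·(-1) + 0.0621·0 + 0.0466·4 + (-0.3882)·2 + 0.9162·4 = 3.1368.
u_3 = a_3 + 3.6766·q_1 − 3.1368·q_2 = (1.1259, -2.1259, 2.4056, 1.2867, 0.6434).
‖u_3‖ = 3.6937, so q_3 = (0.3048, -0.5755, 0.6513, 0.3484, 0.1742).
q_1·a_4 = 0.5252·(-4) + (-0.5252)·2 + (-0.3939)·3 + (-0.5252)·(-3) + (-0.1313)·0 = -2.7574; q_2·a_4 = (-0.0621)·(-4) + 0.0621·2 + 0.0466·3 + (-0.3882)·(-3) + 0.9162·0 = 1.6771; q_3·a_4 = 0.3048·(-4) + (-0.5755)·2 + 0.6513·3 + 0.3484·(-3) + 0.1742·0 = -1.4616.
u_4 = a_4 + 2.7574·q_1 − 1.6771·q_2 + 1.4616·q_3 = (-2.0021, -0.3936, 2.7875, -3.2881, -1.6440).
‖u_4‖ = 5.0446, so q_4 = (-0.3969, -0.0780, 0.5526, -0.6518, -0.3259).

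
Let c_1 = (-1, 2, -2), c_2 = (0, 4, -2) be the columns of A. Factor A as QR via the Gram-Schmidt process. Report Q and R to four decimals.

Q = [[-0.3333, 0.6667], [0.6667, 0.6667], [-0.6667, 0.3333]], R = [[3.0000, 4.0000], [0.0000, 2.0000]]

q_1 = c_1/‖c_1‖ = (-1, 2, -2)/3.0000 = (-0.3333, 0.6667, -0.6667).
r_{12} = q_1·c_2 = 4.0000.
u_2 = c_2 − 4.0000·q_1 = (1.3333, 1.3333, 0.6667).
‖u_2‖ = 2.0000, so q_2 = (0.6667, 0.6667, 0.3333).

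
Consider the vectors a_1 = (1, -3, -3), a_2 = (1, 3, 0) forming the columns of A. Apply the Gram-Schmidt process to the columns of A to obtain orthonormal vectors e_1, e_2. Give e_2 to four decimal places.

a_1 = (1, -3, -3); ‖a_1‖ = 4.3589, so e_1 = (0.2294, -0.6882, -0.6882).
e_1·a_2 = 0.2294·1 + (-0.6882)·3 + (-0.6882)·0 = -1.8353.
u_2 = a_2 + 1.8353·e_1 = (1.4211, 1.7368, -1.2632).
‖u_2‖ = 2.5752, so e_2 = (0.5518, 0.6745, -0.4905).

e_2 = (0.5518, 0.6745, -0.4905)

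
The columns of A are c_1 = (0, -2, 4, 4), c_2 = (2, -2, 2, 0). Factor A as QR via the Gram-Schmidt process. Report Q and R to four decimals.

q_1 = c_1/‖c_1‖ = (0, -2, 4, 4)/6.0000 = (0.0000, -0.3333, 0.6667, 0.6667).
r_{12} = q_1·c_2 = 2.0000.
u_2 = c_2 − 2.0000·q_1 = (2.0000, -1.3333, 0.6667, -1.3333).
‖u_2‖ = 2.8284, so q_2 = (0.7071, -0.4714, 0.2357, -0.4714).

Q = [[0.0000, 0.7071], [-0.3333, -0.4714], [0.6667, 0.2357], [0.6667, -0.4714]], R = [[6.0000, 2.0000], [0.0000, 2.8284]]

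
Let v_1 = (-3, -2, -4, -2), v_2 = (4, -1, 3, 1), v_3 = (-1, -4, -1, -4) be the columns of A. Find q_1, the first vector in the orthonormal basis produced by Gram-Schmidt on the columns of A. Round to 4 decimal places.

v_1 = (-3, -2, -4, -2); ‖v_1‖ = 5.7446, so q_1 = (-0.5222, -0.3482, -0.6963, -0.3482).

q_1 = (-0.5222, -0.3482, -0.6963, -0.3482)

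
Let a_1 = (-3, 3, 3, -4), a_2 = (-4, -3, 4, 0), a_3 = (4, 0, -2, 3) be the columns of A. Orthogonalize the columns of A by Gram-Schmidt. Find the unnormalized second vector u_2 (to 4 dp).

q_1 = a_1/‖a_1‖ = (-3, 3, 3, -4)/6.5574 = (-0.4575, 0.4575, 0.4575, -0.6100).
r_{12} = q_1·a_2 = 2.2875.
u_2 = a_2 − 2.2875·q_1 = (-2.9535, -4.0465, 2.9535, 1.3953).

u_2 = (-2.9535, -4.0465, 2.9535, 1.3953)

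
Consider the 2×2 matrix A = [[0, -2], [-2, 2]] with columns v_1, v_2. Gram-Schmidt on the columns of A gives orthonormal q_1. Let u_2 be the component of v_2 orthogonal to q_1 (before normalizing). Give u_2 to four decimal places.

q_1 = v_1/‖v_1‖ = (0, -2)/2.0000 = (0.0000, -1.0000).
r_{12} = q_1·v_2 = -2.0000.
u_2 = v_2 + 2.0000·q_1 = (-2.0000, 0.0000).

u_2 = (-2.0000, 0.0000)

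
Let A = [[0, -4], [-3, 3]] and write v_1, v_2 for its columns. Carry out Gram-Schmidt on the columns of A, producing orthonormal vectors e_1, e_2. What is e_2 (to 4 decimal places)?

e_2 = (-1.0000, 0.0000)

v_1 = (0, -3); ‖v_1‖ = 3.0000, so e_1 = (0.0000, -1.0000).
e_1·v_2 = 0.0000·(-4) + (-1.0000)·3 = -3.0000.
u_2 = v_2 + 3.0000·e_1 = (-4.0000, 0.0000).
‖u_2‖ = 4.0000, so e_2 = (-1.0000, 0.0000).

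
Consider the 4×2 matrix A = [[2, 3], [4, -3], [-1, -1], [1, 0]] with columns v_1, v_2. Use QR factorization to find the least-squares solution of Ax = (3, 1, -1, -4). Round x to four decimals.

x = (0.4275, 0.4809)

v_1 = (2, 4, -1, 1); ‖v_1‖ = 4.6904, so q_1 = (0.4264, 0.8528, -0.2132, 0.2132).
q_1·v_2 = 0.4264·3 + 0.8528·(-3) + (-0.2132)·(-1) + 0.2132·0 = -1.0660.
u_2 = v_2 + 1.0660·q_1 = (3.4545, -2.0909, -1.2273, 0.2273).
‖u_2‖ = 4.2265, so q_2 = (0.8173, -0.4947, -0.2904, 0.0538).
Qᵀb = (1.4924, 2.0326).
Back-substitute: x_2 = 2.0326/4.2265 = 0.4809.
x_1 = (1.4924 + 1.0660·0.4809)/4.6904 = 0.4275.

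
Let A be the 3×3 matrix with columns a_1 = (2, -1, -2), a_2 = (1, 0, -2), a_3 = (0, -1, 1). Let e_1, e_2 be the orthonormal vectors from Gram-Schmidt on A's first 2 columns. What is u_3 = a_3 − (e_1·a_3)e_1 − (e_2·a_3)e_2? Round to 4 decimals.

a_1 = (2, -1, -2); ‖a_1‖ = 3.0000, so e_1 = (0.6667, -0.3333, -0.6667).
e_1·a_2 = 0.6667·1 + (-0.3333)·0 + (-0.6667)·(-2) = 2.0000.
u_2 = a_2 − 2.0000·e_1 = (-0.3333, 0.6667, -0.6667).
‖u_2‖ = 1.0000, so e_2 = (-0.3333, 0.6667, -0.6667).
e_1·a_3 = 0.6667·0 + (-0.3333)·(-1) + (-0.6667)·1 = -0.3333; e_2·a_3 = (-0.3333)·0 + 0.6667·(-1) + (-0.6667)·1 = -1.3333.
u_3 = a_3 + 0.3333·e_1 + 1.3333·e_2 = (-0.2222, -0.2222, -0.1111).

u_3 = (-0.2222, -0.2222, -0.1111)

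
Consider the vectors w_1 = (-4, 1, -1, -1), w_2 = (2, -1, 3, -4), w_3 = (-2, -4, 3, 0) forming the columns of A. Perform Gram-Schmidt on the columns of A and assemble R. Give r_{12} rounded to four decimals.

w_1 = (-4, 1, -1, -1); ‖w_1‖ = 4.3589, so q_1 = (-0.9177, 0.2294, -0.2294, -0.2294).
r_{12} = q_1·w_2 = -1.8353.

r_{12} = -1.8353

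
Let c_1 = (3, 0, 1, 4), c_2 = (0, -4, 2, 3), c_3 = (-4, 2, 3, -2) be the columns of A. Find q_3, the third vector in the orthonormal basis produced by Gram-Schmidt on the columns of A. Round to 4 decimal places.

q_3 = (-0.4178, 0.4742, 0.7653, 0.1220)

c_1 = (3, 0, 1, 4); ‖c_1‖ = 5.0990, so q_1 = (0.5883, 0.0000, 0.1961, 0.7845).
q_1·c_2 = 0.5883·0 + 0.0000·(-4) + 0.1961·2 + 0.7845·3 = 2.7456.
u_2 = c_2 − 2.7456·q_1 = (-1.6154, -4.0000, 1.4615, 0.8462).
‖u_2‖ = 4.6327, so q_2 = (-0.3487, -0.8634, 0.3155, 0.1826).
q_1·c_3 = 0.5883·(-4) + 0.0000·2 + 0.1961·3 + 0.7845·(-2) = -3.3340; q_2·c_3 = (-0.3487)·(-4) + (-0.8634)·2 + 0.3155·3 + 0.1826·(-2) = 0.2491.
u_3 = c_3 + 3.3340·q_1 − 0.2491·q_2 = (-1.9516, 2.2151, 3.5753, 0.5699).
‖u_3‖ = 4.6715, so q_3 = (-0.4178, 0.4742, 0.7653, 0.1220).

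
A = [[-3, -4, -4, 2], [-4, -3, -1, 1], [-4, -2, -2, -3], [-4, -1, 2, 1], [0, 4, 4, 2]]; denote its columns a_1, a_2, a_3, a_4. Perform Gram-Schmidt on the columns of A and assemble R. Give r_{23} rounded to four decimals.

r_{23} = 5.5761

e_1 = a_1/‖a_1‖ = (-3, -4, -4, -4, 0)/7.5498 = (-0.3974, -0.5298, -0.5298, -0.5298, 0.0000).
r_{12} = e_1·a_2 = 4.7683.
u_2 = a_2 − 4.7683·e_1 = (-2.1053, -0.4737, 0.5263, 1.5263, 4.0000).
‖u_2‖ = 4.8232, so e_2 = (-0.4365, -0.0982, 0.1091, 0.3165, 0.8293).
r_{23} = e_2·a_3 = 5.5761.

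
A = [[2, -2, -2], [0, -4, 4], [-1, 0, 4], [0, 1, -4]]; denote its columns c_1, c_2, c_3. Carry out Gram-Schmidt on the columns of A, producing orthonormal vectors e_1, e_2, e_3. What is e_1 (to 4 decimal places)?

e_1 = c_1/‖c_1‖ = (2, 0, -1, 0)/2.2361 = (0.8944, 0.0000, -0.4472, 0.0000).

e_1 = (0.8944, 0.0000, -0.4472, 0.0000)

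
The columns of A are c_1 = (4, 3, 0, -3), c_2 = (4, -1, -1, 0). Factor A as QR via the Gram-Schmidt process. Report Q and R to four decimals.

Q = [[0.6860, 0.6844], [0.5145, -0.5948], [0.0000, -0.2770], [-0.5145, 0.3178]], R = [[5.8310, 2.2295], [0.0000, 3.6096]]

e_1 = c_1/‖c_1‖ = (4, 3, 0, -3)/5.8310 = (0.6860, 0.5145, 0.0000, -0.5145).
r_{12} = e_1·c_2 = 2.2295.
u_2 = c_2 − 2.2295·e_1 = (2.4706, -2.1471, -1.0000, 1.1471).
‖u_2‖ = 3.6096, so e_2 = (0.6844, -0.5948, -0.2770, 0.3178).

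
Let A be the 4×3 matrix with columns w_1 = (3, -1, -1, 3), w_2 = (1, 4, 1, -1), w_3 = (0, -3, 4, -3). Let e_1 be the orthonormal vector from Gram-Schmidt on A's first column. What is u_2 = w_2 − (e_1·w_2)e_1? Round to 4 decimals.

u_2 = (1.7500, 3.7500, 0.7500, -0.2500)

w_1 = (3, -1, -1, 3); ‖w_1‖ = 4.4721, so e_1 = (0.6708, -0.2236, -0.2236, 0.6708).
e_1·w_2 = 0.6708·1 + (-0.2236)·4 + (-0.2236)·1 + 0.6708·(-1) = -1.1180.
u_2 = w_2 + 1.1180·e_1 = (1.7500, 3.7500, 0.7500, -0.2500).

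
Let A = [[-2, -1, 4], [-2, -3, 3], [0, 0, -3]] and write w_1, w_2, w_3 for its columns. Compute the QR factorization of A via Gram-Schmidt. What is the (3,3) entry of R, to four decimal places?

w_1 = (-2, -2, 0); ‖w_1‖ = 2.8284, so e_1 = (-0.7071, -0.7071, 0.0000).
e_1·w_2 = (-0.7071)·(-1) + (-0.7071)·(-3) + 0.0000·0 = 2.8284.
u_2 = w_2 − 2.8284·e_1 = (1.0000, -1.0000, 0.0000).
‖u_2‖ = 1.4142, so e_2 = (0.7071, -0.7071, 0.0000).
e_1·w_3 = (-0.7071)·4 + (-0.7071)·3 + 0.0000·(-3) = -4.9497; e_2·w_3 = 0.7071·4 + (-0.7071)·3 + 0.0000·(-3) = 0.7071.
u_3 = w_3 + 4.9497·e_1 − 0.7071·e_2 = (0.0000, 0.0000, -3.0000).
r_{33} = ‖u_3‖ = 3.0000.

r_{33} = 3.0000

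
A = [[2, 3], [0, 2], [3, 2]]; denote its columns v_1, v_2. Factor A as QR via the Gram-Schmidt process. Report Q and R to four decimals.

Q = [[0.5547, 0.4741], [0.0000, 0.8218], [0.8321, -0.3161]], R = [[3.6056, 3.3282], [0.0000, 2.4337]]

v_1 = (2, 0, 3); ‖v_1‖ = 3.6056, so e_1 = (0.5547, 0.0000, 0.8321).
e_1·v_2 = 0.5547·3 + 0.0000·2 + 0.8321·2 = 3.3282.
u_2 = v_2 − 3.3282·e_1 = (1.1538, 2.0000, -0.7692).
‖u_2‖ = 2.4337, so e_2 = (0.4741, 0.8218, -0.3161).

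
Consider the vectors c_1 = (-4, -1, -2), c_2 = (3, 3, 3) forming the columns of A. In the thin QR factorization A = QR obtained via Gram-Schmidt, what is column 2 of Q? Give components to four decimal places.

e_1 = c_1/‖c_1‖ = (-4, -1, -2)/4.5826 = (-0.8729, -0.2182, -0.4364).
r_{12} = e_1·c_2 = -4.5826.
u_2 = c_2 + 4.5826·e_1 = (-1.0000, 2.0000, 1.0000).
‖u_2‖ = 2.4495, so e_2 = (-0.4082, 0.8165, 0.4082).

e_2 = (-0.4082, 0.8165, 0.4082)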